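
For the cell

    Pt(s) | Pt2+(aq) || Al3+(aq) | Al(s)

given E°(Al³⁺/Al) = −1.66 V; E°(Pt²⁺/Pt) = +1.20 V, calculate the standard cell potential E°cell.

−2.86 V

By convention the left-hand electrode in cell notation is the anode (oxidation) and the right-hand electrode is the cathode (reduction).
E°cell = E°(right) − E°(left) = −1.66 − (+1.20) = −2.86 V.
The negative sign shows that, as written, the cell would require an external voltage to drive the reaction.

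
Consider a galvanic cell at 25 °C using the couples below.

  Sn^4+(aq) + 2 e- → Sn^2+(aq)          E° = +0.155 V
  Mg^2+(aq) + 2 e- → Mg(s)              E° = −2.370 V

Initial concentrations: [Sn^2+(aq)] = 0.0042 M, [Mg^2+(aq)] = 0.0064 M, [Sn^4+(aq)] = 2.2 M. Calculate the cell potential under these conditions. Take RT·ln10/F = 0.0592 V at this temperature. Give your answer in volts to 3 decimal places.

+2.670 V

Sn⁴⁺/Sn²⁺ is reduced (cathode, E° = +0.155 V) and Mg²⁺/Mg is oxidized (anode).
E°cell = E°cat − E°an = +0.155 − (−2.370) = +2.525 V; n = 2.
The balanced reaction is Sn^4+(aq) + Mg(s) → Sn^2+(aq) + Mg^2+(aq), so Q = ([Sn^2+(aq)]·[Mg^2+(aq)]) / [Sn^4+(aq)] = 1.22×10^−5 and log Q = −4.913.
By the Nernst equation, E = +2.525 − (0.0592/2)·(−4.913) = +2.670 V.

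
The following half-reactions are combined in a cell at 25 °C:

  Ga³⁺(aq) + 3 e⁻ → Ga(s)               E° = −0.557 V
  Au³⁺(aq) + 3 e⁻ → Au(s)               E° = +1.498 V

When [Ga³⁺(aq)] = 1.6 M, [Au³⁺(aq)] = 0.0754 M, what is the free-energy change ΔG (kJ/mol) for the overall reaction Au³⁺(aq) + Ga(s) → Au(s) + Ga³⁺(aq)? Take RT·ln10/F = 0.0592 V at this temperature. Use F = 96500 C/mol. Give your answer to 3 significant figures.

E°cell = +1.498 − (−0.557) = +2.055 V; the balanced reaction transfers n = 3 electrons.
Q = [Ga³⁺(aq)] / [Au³⁺(aq)] = 21.2, so log Q = 1.327 and E = +2.055 − (0.0592/3)(1.327) = +2.0288 V.
ΔG = −nFE = −(3)(96500)(+2.0288) J/mol = −587 kJ/mol.

−587 kJ/mol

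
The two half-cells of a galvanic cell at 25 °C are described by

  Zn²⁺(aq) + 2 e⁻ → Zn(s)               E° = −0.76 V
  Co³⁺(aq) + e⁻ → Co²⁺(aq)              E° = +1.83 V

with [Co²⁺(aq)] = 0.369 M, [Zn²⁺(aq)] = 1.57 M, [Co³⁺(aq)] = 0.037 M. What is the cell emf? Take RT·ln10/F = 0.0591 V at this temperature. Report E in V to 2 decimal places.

The Co³⁺/Co²⁺ couple has the more positive E°, so it is the cathode; Zn²⁺/Zn is the anode.
The standard potential is +1.83 − (−0.76) = +2.59 V and the balanced reaction transfers n = 2 electrons.
Balancing gives 2 Co³⁺(aq) + Zn(s) → 2 Co²⁺(aq) + Zn²⁺(aq); hence Q = ([Co²⁺(aq)]^2·[Zn²⁺(aq)]) / [Co³⁺(aq)]^2 = 156 (log Q = 2.194).
E = E° − (0.0591/n)·log Q = +2.59 − (0.0591/2)(2.194) = +2.53 V.

+2.53 V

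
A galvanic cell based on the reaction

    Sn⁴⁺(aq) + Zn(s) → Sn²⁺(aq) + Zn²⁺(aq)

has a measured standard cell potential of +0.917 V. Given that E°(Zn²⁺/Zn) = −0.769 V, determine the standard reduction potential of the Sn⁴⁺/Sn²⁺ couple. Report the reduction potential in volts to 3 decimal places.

In the reaction as written the Sn⁴⁺/Sn²⁺ couple is reduced (cathode) and Zn²⁺/Zn is oxidized (anode), so E°cell = E°(Sn⁴⁺/Sn²⁺) − E°(Zn²⁺/Zn).
E°(Sn⁴⁺/Sn²⁺) = E°cell + E°(anode) = +0.917 + (−0.769) = +0.148 V.

+0.148 V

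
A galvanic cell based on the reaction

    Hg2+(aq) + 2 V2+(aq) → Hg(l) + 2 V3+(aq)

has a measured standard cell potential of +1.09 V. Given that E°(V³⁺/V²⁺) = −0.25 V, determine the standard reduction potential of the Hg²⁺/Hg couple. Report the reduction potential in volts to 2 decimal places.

In the reaction as written the Hg²⁺/Hg couple is reduced (cathode) and V³⁺/V²⁺ is oxidized (anode), so E°cell = E°(Hg²⁺/Hg) − E°(V³⁺/V²⁺).
E°(Hg²⁺/Hg) = E°cell + E°(anode) = +1.09 + (−0.25) = +0.84 V.

+0.84 V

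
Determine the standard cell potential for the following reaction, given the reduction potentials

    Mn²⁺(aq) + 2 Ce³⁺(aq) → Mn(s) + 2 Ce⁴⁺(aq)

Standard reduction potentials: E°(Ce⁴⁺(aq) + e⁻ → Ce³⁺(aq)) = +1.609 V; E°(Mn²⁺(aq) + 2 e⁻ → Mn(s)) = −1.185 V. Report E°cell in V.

In the reaction as written, Mn²⁺(aq) is reduced (cathode) and Ce⁴⁺(aq) is produced by oxidation at the anode.
E°cell = E°(cathode) − E°(anode) = −1.185 − (+1.609) = −2.794 V.
The negative E°cell means the reaction is non-spontaneous in the direction written.

−2.794 V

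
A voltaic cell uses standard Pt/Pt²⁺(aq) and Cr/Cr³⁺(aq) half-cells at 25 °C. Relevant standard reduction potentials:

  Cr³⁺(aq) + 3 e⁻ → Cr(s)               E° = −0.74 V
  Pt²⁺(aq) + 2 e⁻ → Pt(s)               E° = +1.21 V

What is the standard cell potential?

+1.95 V

Of the two couples in this cell, the one with the more positive reduction potential is reduced at the cathode: here that is Pt²⁺/Pt (+1.21 V); Cr³⁺/Cr (−0.74 V) is the anode.
E°cell = E°(cathode) − E°(anode) = +1.21 − (−0.74) = +1.95 V.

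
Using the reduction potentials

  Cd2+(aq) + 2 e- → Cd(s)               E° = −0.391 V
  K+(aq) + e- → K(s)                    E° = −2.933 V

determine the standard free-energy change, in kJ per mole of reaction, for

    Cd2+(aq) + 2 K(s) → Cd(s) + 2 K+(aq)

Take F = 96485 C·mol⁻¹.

−491 kJ/mol

In the reaction as written Cd2+(aq) is reduced, so the Cd²⁺/Cd couple is the cathode and K⁺/K is the anode.
E°cell = −0.391 − (−2.933) = +2.542 V; balancing electrons gives n = 2.
ΔG° = −nFE°cell = −(2)(96485)(+2.542) J/mol = −491 kJ/mol.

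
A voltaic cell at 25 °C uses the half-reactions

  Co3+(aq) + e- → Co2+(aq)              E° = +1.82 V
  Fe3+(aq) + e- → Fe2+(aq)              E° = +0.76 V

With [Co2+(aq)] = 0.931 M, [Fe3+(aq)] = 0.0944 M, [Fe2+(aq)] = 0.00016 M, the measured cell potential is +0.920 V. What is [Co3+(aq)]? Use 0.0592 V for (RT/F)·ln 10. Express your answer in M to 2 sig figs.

With Co³⁺/Co²⁺ at the cathode and Fe³⁺/Fe²⁺ at the anode, E°cell = +1.82 − (+0.76) = +1.06 V (n = 1).
Since E = E° − (0.0592/n)·log Q, log Q = n(E° − E)/0.0592 = 2.365.
Balancing electrons gives Co3+(aq) + Fe2+(aq) → Co2+(aq) + Fe3+(aq); thus Q = ([Co2+(aq)]·[Fe3+(aq)]) / ([Co3+(aq)]·[Fe2+(aq)]).
Isolating [Co3+(aq)] in Q = 10^{2.365} yields log [Co3+(aq)] = 0.375, i.e. 2.4 M.

2.4 M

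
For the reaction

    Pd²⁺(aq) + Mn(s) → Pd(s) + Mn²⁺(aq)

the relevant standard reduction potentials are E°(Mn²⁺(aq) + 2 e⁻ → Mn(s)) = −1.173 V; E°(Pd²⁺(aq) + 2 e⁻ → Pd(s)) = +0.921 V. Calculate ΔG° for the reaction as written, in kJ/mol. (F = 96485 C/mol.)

In the reaction as written Pd²⁺(aq) is reduced, so the Pd²⁺/Pd couple is the cathode and Mn²⁺/Mn is the anode.
E°cell = +0.921 − (−1.173) = +2.094 V; balancing electrons gives n = 2.
ΔG° = −nFE°cell = −(2)(96485)(+2.094) J/mol = −404 kJ/mol.

−404 kJ/mol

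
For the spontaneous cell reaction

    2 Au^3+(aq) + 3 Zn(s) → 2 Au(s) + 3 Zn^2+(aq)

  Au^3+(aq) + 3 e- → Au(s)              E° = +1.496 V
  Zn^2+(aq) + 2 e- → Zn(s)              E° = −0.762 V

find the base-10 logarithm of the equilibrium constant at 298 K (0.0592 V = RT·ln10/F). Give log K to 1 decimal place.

The Au³⁺/Au couple is reduced (cathode); E°cell = +1.496 − (−0.762) = +2.258 V with n = 6.
At equilibrium E = 0, so log K = nE°cell / 0.0592 = (6)(+2.258) / 0.0592 = 228.9.

log K = 228.9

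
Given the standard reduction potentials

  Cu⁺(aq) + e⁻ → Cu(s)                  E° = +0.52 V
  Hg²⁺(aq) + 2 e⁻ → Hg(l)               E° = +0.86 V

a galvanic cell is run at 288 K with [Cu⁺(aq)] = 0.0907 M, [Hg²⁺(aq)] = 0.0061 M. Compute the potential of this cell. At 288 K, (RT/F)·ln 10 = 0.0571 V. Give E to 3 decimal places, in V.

+0.336 V

Since E°(Hg²⁺/Hg) > E°(Cu⁺/Cu), Hg²⁺/Hg serves as the cathode.
E°cell = +0.86 − (+0.52) = +0.34 V, with n = 2 electrons transferred.
Balancing gives Hg²⁺(aq) + 2 Cu(s) → Hg(l) + 2 Cu⁺(aq); hence Q = [Cu⁺(aq)]^2 / [Hg²⁺(aq)] = 1.35 (log Q = 0.130).
By the Nernst equation, E = +0.34 − (0.0571/2)·(0.130) = +0.336 V.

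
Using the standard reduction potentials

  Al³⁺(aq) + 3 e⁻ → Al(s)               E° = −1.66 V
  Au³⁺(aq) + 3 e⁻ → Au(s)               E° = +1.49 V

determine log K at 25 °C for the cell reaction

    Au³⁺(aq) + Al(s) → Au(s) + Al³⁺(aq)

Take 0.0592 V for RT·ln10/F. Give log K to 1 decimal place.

log K = 159.6

The Au³⁺/Au couple is reduced (cathode); E°cell = +1.49 − (−1.66) = +3.15 V with n = 3.
At equilibrium E = 0, so log K = nE°cell / 0.0592 = (3)(+3.15) / 0.0592 = 159.6.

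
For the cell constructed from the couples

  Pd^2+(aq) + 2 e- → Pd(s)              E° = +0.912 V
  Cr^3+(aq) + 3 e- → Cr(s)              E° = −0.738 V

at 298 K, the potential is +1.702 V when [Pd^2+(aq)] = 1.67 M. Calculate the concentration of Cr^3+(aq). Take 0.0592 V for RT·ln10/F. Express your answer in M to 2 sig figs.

With Pd²⁺/Pd at the cathode and Cr³⁺/Cr at the anode, E°cell = +0.912 − (−0.738) = +1.650 V (n = 6).
From the Nernst equation, log Q = n(E° − E)/0.0592 = 6·(+1.650 − (+1.702))/0.0592 = −5.270.
For 3 Pd^2+(aq) + 2 Cr(s) → 3 Pd(s) + 2 Cr^3+(aq), the reaction quotient is Q = [Cr^3+(aq)]^2 / [Pd^2+(aq)]^3.
Substituting the known concentrations and solving, log [Cr^3+(aq)] = −2.301 and [Cr^3+(aq)] = 0.0050 M.

0.0050 M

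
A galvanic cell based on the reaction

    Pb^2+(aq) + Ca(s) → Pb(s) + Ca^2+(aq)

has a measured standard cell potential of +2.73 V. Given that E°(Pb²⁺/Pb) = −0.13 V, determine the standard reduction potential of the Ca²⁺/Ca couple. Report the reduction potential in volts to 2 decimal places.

In the reaction as written the Pb²⁺/Pb couple is reduced (cathode) and Ca²⁺/Ca is oxidized (anode), so E°cell = E°(Pb²⁺/Pb) − E°(Ca²⁺/Ca).
E°(Ca²⁺/Ca) = E°(cathode) − E°cell = −0.13 − (+2.73) = −2.86 V.

−2.86 V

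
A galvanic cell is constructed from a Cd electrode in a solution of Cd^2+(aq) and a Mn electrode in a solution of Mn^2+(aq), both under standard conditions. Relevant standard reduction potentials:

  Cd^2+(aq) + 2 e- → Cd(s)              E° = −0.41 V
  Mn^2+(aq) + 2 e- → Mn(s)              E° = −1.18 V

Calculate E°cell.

Of the two couples in this cell, the one with the more positive reduction potential is reduced at the cathode: here that is Cd²⁺/Cd (−0.41 V); Mn²⁺/Mn (−1.18 V) is the anode.
E°cell = E°(cathode) − E°(anode) = −0.41 − (−1.18) = +0.77 V.

+0.77 V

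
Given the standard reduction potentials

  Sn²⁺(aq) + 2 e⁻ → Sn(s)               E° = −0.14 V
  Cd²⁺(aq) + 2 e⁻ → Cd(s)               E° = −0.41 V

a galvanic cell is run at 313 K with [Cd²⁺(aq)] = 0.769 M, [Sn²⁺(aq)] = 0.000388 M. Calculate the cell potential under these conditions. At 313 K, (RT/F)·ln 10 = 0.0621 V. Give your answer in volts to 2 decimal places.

+0.17 V

The Sn²⁺/Sn couple has the more positive E°, so it is the cathode; Cd²⁺/Cd is the anode.
E°cell = E°cat − E°an = −0.14 − (−0.41) = +0.27 V; n = 2.
Balancing gives Sn²⁺(aq) + Cd(s) → Sn(s) + Cd²⁺(aq); hence Q = [Cd²⁺(aq)] / [Sn²⁺(aq)] = 1.98×10^3 (log Q = 3.297).
E = E° − (0.0621/n)·log Q = +0.27 − (0.0621/2)(3.297) = +0.17 V.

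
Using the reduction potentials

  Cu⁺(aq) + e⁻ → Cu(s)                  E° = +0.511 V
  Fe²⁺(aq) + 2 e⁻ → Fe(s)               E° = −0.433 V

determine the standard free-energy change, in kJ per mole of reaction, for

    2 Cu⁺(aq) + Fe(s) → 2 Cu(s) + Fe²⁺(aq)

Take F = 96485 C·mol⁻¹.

In the reaction as written Cu⁺(aq) is reduced, so the Cu⁺/Cu couple is the cathode and Fe²⁺/Fe is the anode.
E°cell = +0.511 − (−0.433) = +0.944 V; balancing electrons gives n = 2.
ΔG° = −nFE°cell = −(2)(96485)(+0.944) J/mol = −182 kJ/mol.

−182 kJ/mol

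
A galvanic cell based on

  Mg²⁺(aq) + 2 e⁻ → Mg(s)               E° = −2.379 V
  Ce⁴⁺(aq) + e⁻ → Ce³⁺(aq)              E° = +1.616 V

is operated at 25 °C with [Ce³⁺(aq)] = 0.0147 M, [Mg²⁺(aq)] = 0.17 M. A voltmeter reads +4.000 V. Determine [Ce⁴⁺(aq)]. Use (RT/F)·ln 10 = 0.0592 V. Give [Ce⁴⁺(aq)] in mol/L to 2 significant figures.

Ce⁴⁺/Ce³⁺ is the cathode (higher E°); E°cell = +1.616 − (−2.379) = +3.995 V with n = 2.
Since E = E° − (0.0592/n)·log Q, log Q = n(E° − E)/0.0592 = −0.169.
The balanced reaction is 2 Ce⁴⁺(aq) + Mg(s) → 2 Ce³⁺(aq) + Mg²⁺(aq), so Q = ([Ce³⁺(aq)]^2·[Mg²⁺(aq)]) / [Ce⁴⁺(aq)]^2.
Substituting the known concentrations and solving, log [Ce⁴⁺(aq)] = −2.133 and [Ce⁴⁺(aq)] = 0.0074 M.

0.0074 M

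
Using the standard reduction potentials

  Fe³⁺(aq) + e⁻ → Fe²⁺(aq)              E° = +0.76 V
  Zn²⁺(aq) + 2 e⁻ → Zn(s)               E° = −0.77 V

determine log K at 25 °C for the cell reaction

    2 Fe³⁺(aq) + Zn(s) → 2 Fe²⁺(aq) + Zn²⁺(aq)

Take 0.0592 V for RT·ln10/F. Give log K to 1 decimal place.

log K = 51.7

The Fe³⁺/Fe²⁺ couple is reduced (cathode); E°cell = +0.76 − (−0.77) = +1.53 V with n = 2.
At equilibrium E = 0, so log K = nE°cell / 0.0592 = (2)(+1.53) / 0.0592 = 51.7.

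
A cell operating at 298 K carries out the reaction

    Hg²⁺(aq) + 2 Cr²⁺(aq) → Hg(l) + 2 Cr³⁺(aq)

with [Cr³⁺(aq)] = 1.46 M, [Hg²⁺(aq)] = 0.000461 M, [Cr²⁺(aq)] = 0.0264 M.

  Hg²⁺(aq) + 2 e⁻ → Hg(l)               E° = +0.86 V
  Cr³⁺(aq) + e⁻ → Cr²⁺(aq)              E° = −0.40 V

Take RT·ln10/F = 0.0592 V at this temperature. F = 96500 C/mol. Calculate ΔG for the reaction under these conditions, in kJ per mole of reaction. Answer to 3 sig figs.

−204 kJ/mol

E°cell = +0.86 − (−0.40) = +1.26 V; the balanced reaction transfers n = 2 electrons.
Q = [Cr³⁺(aq)]^2 / ([Hg²⁺(aq)]·[Cr²⁺(aq)]^2) = 6.63×10^6, so log Q = 6.822 and E = +1.26 − (0.0592/2)(6.822) = +1.0581 V.
Finally ΔG = −nFE = −(2)(96500 C/mol)(+1.0581 V) = −204 kJ/mol.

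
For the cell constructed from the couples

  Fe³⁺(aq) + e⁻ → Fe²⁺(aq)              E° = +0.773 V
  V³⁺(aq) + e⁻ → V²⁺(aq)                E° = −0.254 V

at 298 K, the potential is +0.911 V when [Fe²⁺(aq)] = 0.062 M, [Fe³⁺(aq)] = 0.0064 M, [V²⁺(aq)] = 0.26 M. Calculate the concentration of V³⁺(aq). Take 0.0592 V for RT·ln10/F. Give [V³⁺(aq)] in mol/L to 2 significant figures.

Fe³⁺/Fe²⁺ is the cathode (higher E°); E°cell = +0.773 − (−0.254) = +1.027 V with n = 1.
From the Nernst equation, log Q = n(E° − E)/0.0592 = 1·(+1.027 − (+0.911))/0.0592 = 1.959.
Balancing electrons gives Fe³⁺(aq) + V²⁺(aq) → Fe²⁺(aq) + V³⁺(aq); thus Q = ([Fe²⁺(aq)]·[V³⁺(aq)]) / ([Fe³⁺(aq)]·[V²⁺(aq)]).
Substituting the known concentrations and solving, log [V³⁺(aq)] = 0.388 and [V³⁺(aq)] = 2.4 M.

2.4 M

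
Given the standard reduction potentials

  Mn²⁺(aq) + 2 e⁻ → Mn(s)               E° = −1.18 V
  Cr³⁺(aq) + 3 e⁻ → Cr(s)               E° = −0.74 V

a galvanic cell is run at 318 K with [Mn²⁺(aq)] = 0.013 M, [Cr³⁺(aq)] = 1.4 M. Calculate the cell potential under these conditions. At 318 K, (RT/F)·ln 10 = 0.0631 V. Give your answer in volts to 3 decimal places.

The Cr³⁺/Cr couple has the more positive E°, so it is the cathode; Mn²⁺/Mn is the anode.
E°cell = E°cat − E°an = −0.74 − (−1.18) = +0.44 V; n = 6.
Balancing gives 2 Cr³⁺(aq) + 3 Mn(s) → 2 Cr(s) + 3 Mn²⁺(aq); hence Q = [Mn²⁺(aq)]^3 / [Cr³⁺(aq)]^2 = 1.12×10^−6 (log Q = −5.950).
Applying E = E° − (RT ln10/nF)·log Q gives +0.44 − (0.0631/6)(−5.950) = +0.503 V.

+0.503 V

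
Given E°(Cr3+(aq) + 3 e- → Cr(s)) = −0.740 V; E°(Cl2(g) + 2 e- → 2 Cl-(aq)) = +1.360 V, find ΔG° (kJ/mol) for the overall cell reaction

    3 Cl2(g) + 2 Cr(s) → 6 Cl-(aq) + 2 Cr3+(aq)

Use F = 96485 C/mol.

In the reaction as written Cl2(g) is reduced, so the Cl₂/Cl⁻ couple is the cathode and Cr³⁺/Cr is the anode.
E°cell = +1.360 − (−0.740) = +2.100 V; balancing electrons gives n = 6.
ΔG° = −nFE°cell = −(6)(96485)(+2.100) J/mol = −1216 kJ/mol.

−1216 kJ/mol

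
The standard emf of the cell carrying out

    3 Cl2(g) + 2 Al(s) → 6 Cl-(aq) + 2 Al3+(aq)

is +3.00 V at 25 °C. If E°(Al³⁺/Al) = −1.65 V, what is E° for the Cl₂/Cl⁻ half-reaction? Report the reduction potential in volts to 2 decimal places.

In the reaction as written the Cl₂/Cl⁻ couple is reduced (cathode) and Al³⁺/Al is oxidized (anode), so E°cell = E°(Cl₂/Cl⁻) − E°(Al³⁺/Al).
E°(Cl₂/Cl⁻) = E°cell + E°(anode) = +3.00 + (−1.65) = +1.35 V.

+1.35 V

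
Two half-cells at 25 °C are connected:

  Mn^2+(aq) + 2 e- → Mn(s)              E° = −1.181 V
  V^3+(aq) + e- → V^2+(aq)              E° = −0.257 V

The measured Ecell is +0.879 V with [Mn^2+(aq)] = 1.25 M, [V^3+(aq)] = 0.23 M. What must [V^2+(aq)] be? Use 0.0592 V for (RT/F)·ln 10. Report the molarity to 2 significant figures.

1.2 M

The V³⁺/V²⁺ couple has the larger reduction potential, so it is the cathode: E°cell = −0.257 − (−1.181) = +0.924 V and n = 2.
Rearranging E = E° − (0.0592/n)·log Q gives log Q = 2(+0.924 − (+0.879))/0.0592 = 1.520.
The balanced reaction is 2 V^3+(aq) + Mn(s) → 2 V^2+(aq) + Mn^2+(aq), so Q = ([V^2+(aq)]^2·[Mn^2+(aq)]) / [V^3+(aq)]^2.
Solving for the unknown gives log [V^2+(aq)] = 0.073, so [V^2+(aq)] ≈ 1.2 M.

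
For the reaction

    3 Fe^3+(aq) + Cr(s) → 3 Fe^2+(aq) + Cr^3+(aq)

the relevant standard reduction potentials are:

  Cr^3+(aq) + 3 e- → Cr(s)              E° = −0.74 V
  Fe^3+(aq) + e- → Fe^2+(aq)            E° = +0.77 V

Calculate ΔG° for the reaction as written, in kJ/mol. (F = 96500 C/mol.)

−437 kJ/mol

In the reaction as written Fe^3+(aq) is reduced, so the Fe³⁺/Fe²⁺ couple is the cathode and Cr³⁺/Cr is the anode.
E°cell = +0.77 − (−0.74) = +1.51 V; balancing electrons gives n = 3.
ΔG° = −nFE°cell = −(3)(96500)(+1.51) J/mol = −437 kJ/mol.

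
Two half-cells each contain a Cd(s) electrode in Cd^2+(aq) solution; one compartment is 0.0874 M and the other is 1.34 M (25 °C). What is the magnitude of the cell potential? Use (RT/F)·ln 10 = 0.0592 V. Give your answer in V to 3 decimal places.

0.035 V

For a concentration cell E°cell = 0, since both electrodes use the same couple.
The compartment with the higher Cd^2+(aq) concentration (1.34 M) acts as the cathode; ions are reduced there and produced at the dilute (0.0874 M) anode.
With n = 2, Ecell = −(0.0592/2)·log([dilute]/[conc]) = −(0.0592/2)·log(0.0874/1.34) = +0.035 V.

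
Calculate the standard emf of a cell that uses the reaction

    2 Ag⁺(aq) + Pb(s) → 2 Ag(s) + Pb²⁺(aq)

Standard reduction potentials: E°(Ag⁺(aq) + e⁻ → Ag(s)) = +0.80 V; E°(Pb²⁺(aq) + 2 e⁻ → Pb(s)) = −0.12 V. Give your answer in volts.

+0.92 V

Ag⁺(aq) gains electrons, so the Ag⁺/Ag couple is the cathode; the Pb²⁺/Pb couple is the anode.
E°cell = E°(cathode) − E°(anode) = +0.80 − (−0.12) = +0.92 V.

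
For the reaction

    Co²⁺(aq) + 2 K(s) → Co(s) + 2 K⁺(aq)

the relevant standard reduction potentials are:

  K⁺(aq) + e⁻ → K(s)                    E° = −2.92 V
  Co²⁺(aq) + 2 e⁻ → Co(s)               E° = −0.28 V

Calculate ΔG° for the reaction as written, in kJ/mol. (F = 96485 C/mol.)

−509 kJ/mol

In the reaction as written Co²⁺(aq) is reduced, so the Co²⁺/Co couple is the cathode and K⁺/K is the anode.
E°cell = −0.28 − (−2.92) = +2.64 V; balancing electrons gives n = 2.
ΔG° = −nFE°cell = −(2)(96485)(+2.64) J/mol = −509 kJ/mol.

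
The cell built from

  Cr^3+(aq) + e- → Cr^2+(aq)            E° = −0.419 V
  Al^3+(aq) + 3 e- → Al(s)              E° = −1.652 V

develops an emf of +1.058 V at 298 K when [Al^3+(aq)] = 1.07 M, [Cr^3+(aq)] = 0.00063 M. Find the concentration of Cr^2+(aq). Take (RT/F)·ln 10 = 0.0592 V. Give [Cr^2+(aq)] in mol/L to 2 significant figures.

0.56 M

Cr³⁺/Cr²⁺ is the cathode (higher E°); E°cell = −0.419 − (−1.652) = +1.233 V with n = 3.
Rearranging E = E° − (0.0592/n)·log Q gives log Q = 3(+1.233 − (+1.058))/0.0592 = 8.868.
For 3 Cr^3+(aq) + Al(s) → 3 Cr^2+(aq) + Al^3+(aq), the reaction quotient is Q = ([Cr^2+(aq)]^3·[Al^3+(aq)]) / [Cr^3+(aq)]^3.
Solving for the unknown gives log [Cr^2+(aq)] = −0.254, so [Cr^2+(aq)] ≈ 0.56 M.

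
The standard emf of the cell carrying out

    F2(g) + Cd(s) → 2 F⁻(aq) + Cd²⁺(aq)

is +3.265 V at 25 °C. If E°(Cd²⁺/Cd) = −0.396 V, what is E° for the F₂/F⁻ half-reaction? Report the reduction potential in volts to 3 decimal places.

In the reaction as written the F₂/F⁻ couple is reduced (cathode) and Cd²⁺/Cd is oxidized (anode), so E°cell = E°(F₂/F⁻) − E°(Cd²⁺/Cd).
E°(F₂/F⁻) = E°cell + E°(anode) = +3.265 + (−0.396) = +2.869 V.

+2.869 V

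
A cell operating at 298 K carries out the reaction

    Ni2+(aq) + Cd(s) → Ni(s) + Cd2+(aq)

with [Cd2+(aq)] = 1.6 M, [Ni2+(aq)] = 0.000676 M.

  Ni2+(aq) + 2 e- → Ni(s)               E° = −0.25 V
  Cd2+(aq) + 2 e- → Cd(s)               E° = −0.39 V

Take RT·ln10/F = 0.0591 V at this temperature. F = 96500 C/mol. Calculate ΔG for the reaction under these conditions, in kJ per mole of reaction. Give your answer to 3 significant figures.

−7.78 kJ/mol

With Ni²⁺/Ni reduced at the cathode, E°cell = −0.25 − (−0.39) = +0.14 V and n = 2.
Here Q = [Cd2+(aq)] / [Ni2+(aq)] = 2.37×10^3 (log Q = 3.374), giving E = +0.14 − (0.0591/2)·(3.374) = +0.0403 V.
ΔG = −nFE = −(2)(96500)(+0.0403) J/mol = −7.78 kJ/mol.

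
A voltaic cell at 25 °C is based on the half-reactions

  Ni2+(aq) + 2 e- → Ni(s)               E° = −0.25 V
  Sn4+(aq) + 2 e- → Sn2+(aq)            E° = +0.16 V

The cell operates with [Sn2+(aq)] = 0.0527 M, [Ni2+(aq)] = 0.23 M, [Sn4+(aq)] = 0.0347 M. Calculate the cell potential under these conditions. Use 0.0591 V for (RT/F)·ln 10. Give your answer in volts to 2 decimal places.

+0.42 V

Sn⁴⁺/Sn²⁺ is reduced (cathode, E° = +0.16 V) and Ni²⁺/Ni is oxidized (anode).
E°cell = +0.16 − (−0.25) = +0.41 V, with n = 2 electrons transferred.
Balancing gives Sn4+(aq) + Ni(s) → Sn2+(aq) + Ni2+(aq); hence Q = ([Sn2+(aq)]·[Ni2+(aq)]) / [Sn4+(aq)] = 0.349 (log Q = −0.457).
E = E° − (0.0591/n)·log Q = +0.41 − (0.0591/2)(−0.457) = +0.42 V.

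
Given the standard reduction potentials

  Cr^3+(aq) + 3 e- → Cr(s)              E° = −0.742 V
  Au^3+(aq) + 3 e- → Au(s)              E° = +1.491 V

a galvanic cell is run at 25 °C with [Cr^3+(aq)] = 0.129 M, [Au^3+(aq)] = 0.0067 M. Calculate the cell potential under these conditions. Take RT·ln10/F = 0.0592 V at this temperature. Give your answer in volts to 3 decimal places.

Since E°(Au³⁺/Au) > E°(Cr³⁺/Cr), Au³⁺/Au serves as the cathode.
E°cell = E°cat − E°an = +1.491 − (−0.742) = +2.233 V; n = 3.
Balancing gives Au^3+(aq) + Cr(s) → Au(s) + Cr^3+(aq); hence Q = [Cr^3+(aq)] / [Au^3+(aq)] = 19.3 (log Q = 1.285).
E = E° − (0.0592/n)·log Q = +2.233 − (0.0592/3)(1.285) = +2.208 V.

+2.208 V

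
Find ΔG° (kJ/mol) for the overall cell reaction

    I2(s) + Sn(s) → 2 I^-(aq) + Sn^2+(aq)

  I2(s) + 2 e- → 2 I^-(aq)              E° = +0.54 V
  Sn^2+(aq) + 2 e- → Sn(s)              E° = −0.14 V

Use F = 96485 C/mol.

In the reaction as written I2(s) is reduced, so the I₂/I⁻ couple is the cathode and Sn²⁺/Sn is the anode.
E°cell = +0.54 − (−0.14) = +0.68 V; balancing electrons gives n = 2.
ΔG° = −nFE°cell = −(2)(96485)(+0.68) J/mol = −131 kJ/mol.

−131 kJ/mol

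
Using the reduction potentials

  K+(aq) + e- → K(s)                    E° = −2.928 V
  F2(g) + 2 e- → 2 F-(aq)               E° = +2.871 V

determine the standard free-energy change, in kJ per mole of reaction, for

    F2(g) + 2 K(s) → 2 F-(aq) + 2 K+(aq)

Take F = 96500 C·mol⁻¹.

−1119 kJ/mol

In the reaction as written F2(g) is reduced, so the F₂/F⁻ couple is the cathode and K⁺/K is the anode.
E°cell = +2.871 − (−2.928) = +5.799 V; balancing electrons gives n = 2.
ΔG° = −nFE°cell = −(2)(96500)(+5.799) J/mol = −1119 kJ/mol.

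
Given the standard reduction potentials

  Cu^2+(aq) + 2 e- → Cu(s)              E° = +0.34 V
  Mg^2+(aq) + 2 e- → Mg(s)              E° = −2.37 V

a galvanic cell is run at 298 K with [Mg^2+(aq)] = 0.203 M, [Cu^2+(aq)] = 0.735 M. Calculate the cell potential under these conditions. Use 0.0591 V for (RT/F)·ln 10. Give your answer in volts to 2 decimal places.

Cu²⁺/Cu is reduced (cathode, E° = +0.34 V) and Mg²⁺/Mg is oxidized (anode).
E°cell = +0.34 − (−2.37) = +2.71 V, with n = 2 electrons transferred.
The balanced reaction is Cu^2+(aq) + Mg(s) → Cu(s) + Mg^2+(aq), so Q = [Mg^2+(aq)] / [Cu^2+(aq)] = 0.276 and log Q = −0.559.
By the Nernst equation, E = +2.71 − (0.0591/2)·(−0.559) = +2.73 V.

+2.73 V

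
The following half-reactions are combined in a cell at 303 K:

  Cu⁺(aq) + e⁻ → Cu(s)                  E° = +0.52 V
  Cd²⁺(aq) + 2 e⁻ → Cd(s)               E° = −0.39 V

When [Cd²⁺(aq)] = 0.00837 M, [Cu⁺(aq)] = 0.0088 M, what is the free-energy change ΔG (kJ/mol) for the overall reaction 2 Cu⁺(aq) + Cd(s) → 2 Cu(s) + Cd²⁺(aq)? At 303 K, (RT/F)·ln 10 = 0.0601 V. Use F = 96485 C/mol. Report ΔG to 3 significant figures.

−164 kJ/mol

With Cu⁺/Cu reduced at the cathode, E°cell = +0.52 − (−0.39) = +0.91 V and n = 2.
The reaction quotient is [Cd²⁺(aq)] / [Cu⁺(aq)]^2 = 108; by Nernst, E = +0.91 − (0.0601/2)(2.034) = +0.8489 V.
ΔG = −nFE = −(2)(96485)(+0.8489) J/mol = −164 kJ/mol.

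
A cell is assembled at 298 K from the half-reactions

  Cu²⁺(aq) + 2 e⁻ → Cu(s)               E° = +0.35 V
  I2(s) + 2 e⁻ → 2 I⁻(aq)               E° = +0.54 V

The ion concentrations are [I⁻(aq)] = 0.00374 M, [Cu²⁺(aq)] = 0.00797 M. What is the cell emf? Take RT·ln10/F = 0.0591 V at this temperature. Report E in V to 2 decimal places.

Since E°(I₂/I⁻) > E°(Cu²⁺/Cu), I₂/I⁻ serves as the cathode.
E°cell = E°cat − E°an = +0.54 − (+0.35) = +0.19 V; n = 2.
Balancing gives I2(s) + Cu(s) → 2 I⁻(aq) + Cu²⁺(aq); hence Q = [I⁻(aq)]^2·[Cu²⁺(aq)] = 1.11×10^−7 (log Q = −6.953).
Applying E = E° − (RT ln10/nF)·log Q gives +0.19 − (0.0591/2)(−6.953) = +0.40 V.

+0.40 V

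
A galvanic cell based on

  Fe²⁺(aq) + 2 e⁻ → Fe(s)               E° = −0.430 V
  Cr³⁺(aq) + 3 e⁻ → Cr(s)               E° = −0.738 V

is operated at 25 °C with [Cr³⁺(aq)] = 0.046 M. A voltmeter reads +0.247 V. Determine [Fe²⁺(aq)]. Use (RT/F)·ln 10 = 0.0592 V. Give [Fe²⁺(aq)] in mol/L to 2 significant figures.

0.0011 M

Fe²⁺/Fe is the cathode (higher E°); E°cell = −0.430 − (−0.738) = +0.308 V with n = 6.
From the Nernst equation, log Q = n(E° − E)/0.0592 = 6·(+0.308 − (+0.247))/0.0592 = 6.182.
The balanced reaction is 3 Fe²⁺(aq) + 2 Cr(s) → 3 Fe(s) + 2 Cr³⁺(aq), so Q = [Cr³⁺(aq)]^2 / [Fe²⁺(aq)]^3.
Substituting the known concentrations and solving, log [Fe²⁺(aq)] = −2.952 and [Fe²⁺(aq)] = 0.0011 M.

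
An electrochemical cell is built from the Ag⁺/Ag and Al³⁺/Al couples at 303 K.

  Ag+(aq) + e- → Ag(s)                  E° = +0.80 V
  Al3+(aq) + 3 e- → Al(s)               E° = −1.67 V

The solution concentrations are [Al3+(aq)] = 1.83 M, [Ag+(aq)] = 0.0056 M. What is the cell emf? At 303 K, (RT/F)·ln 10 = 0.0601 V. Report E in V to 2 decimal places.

Ag⁺/Ag is reduced (cathode, E° = +0.80 V) and Al³⁺/Al is oxidized (anode).
The standard potential is +0.80 − (−1.67) = +2.47 V and the balanced reaction transfers n = 3 electrons.
Balancing gives 3 Ag+(aq) + Al(s) → 3 Ag(s) + Al3+(aq); hence Q = [Al3+(aq)] / [Ag+(aq)]^3 = 1.04×10^7 (log Q = 7.018).
By the Nernst equation, E = +2.47 − (0.0601/3)·(7.018) = +2.33 V.

+2.33 V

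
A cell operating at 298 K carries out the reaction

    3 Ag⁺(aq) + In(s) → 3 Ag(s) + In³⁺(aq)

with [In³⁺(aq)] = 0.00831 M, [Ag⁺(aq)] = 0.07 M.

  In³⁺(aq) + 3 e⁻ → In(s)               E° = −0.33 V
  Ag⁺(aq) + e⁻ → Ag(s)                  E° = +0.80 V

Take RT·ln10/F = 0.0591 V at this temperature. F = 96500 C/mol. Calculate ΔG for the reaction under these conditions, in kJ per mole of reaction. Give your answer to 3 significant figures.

−319 kJ/mol

The standard cell potential is +0.80 − (−0.33) = +1.13 V, with n = 3 electrons in the balanced equation.
Here Q = [In³⁺(aq)] / [Ag⁺(aq)]^3 = 24.2 (log Q = 1.384), giving E = +1.13 − (0.0591/3)·(1.384) = +1.1027 V.
Then ΔG = −nFE = −3 × 96500 × +1.1027 J/mol = −319 kJ/mol.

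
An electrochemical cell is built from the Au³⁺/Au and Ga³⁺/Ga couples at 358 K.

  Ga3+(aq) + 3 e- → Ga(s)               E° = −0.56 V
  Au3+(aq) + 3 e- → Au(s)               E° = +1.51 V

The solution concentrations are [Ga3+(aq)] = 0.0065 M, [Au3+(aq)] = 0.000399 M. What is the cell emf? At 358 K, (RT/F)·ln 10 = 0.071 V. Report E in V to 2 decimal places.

+2.04 V

Au³⁺/Au is reduced (cathode, E° = +1.51 V) and Ga³⁺/Ga is oxidized (anode).
E°cell = +1.51 − (−0.56) = +2.07 V, with n = 3 electrons transferred.
Balancing gives Au3+(aq) + Ga(s) → Au(s) + Ga3+(aq); hence Q = [Ga3+(aq)] / [Au3+(aq)] = 16.3 (log Q = 1.212).
By the Nernst equation, E = +2.07 − (0.071/3)·(1.212) = +2.04 V.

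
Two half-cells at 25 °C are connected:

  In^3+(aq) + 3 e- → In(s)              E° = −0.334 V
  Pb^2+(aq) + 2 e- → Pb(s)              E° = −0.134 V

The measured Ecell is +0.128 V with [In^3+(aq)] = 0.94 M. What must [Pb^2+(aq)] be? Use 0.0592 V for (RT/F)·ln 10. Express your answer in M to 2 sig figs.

The Pb²⁺/Pb couple has the larger reduction potential, so it is the cathode: E°cell = −0.134 − (−0.334) = +0.200 V and n = 6.
From the Nernst equation, log Q = n(E° − E)/0.0592 = 6·(+0.200 − (+0.128))/0.0592 = 7.297.
The balanced reaction is 3 Pb^2+(aq) + 2 In(s) → 3 Pb(s) + 2 In^3+(aq), so Q = [In^3+(aq)]^2 / [Pb^2+(aq)]^3.
Substituting the known concentrations and solving, log [Pb^2+(aq)] = −2.450 and [Pb^2+(aq)] = 0.0035 M.

0.0035 M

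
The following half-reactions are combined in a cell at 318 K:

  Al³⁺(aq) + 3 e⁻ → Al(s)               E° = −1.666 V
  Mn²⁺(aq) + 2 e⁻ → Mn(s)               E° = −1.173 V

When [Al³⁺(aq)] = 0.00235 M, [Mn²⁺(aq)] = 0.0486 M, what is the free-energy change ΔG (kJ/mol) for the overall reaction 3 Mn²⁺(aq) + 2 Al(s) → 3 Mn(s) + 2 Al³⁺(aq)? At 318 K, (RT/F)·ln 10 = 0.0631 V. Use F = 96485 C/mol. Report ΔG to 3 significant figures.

E°cell = −1.173 − (−1.666) = +0.493 V; the balanced reaction transfers n = 6 electrons.
Q = [Al³⁺(aq)]^2 / [Mn²⁺(aq)]^3 = 0.0481, so log Q = −1.318 and E = +0.493 − (0.0631/6)(−1.318) = +0.5069 V.
ΔG = −nFE = −(6)(96485)(+0.5069) J/mol = −293 kJ/mol.

−293 kJ/mol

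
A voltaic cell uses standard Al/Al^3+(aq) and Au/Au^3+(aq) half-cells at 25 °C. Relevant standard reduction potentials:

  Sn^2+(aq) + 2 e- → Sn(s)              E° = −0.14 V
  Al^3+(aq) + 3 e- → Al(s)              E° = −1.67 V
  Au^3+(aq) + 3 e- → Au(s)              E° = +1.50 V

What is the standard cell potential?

+3.17 V

Of the two couples in this cell, the one with the more positive reduction potential is reduced at the cathode: here that is Au³⁺/Au (+1.50 V); Al³⁺/Al (−1.67 V) is the anode.
E°cell = E°(cathode) − E°(anode) = +1.50 − (−1.67) = +3.17 V.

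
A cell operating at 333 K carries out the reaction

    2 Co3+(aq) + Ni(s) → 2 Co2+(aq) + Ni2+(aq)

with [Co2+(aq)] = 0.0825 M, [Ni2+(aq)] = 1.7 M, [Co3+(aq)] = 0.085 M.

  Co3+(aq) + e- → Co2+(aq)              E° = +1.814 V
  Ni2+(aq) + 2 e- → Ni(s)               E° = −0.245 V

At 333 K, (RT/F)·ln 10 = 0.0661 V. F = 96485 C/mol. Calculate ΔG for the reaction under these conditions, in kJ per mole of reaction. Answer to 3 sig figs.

−396 kJ/mol

The standard cell potential is +1.814 − (−0.245) = +2.059 V, with n = 2 electrons in the balanced equation.
Q = ([Co2+(aq)]^2·[Ni2+(aq)]) / [Co3+(aq)]^2 = 1.6, so log Q = 0.205 and E = +2.059 − (0.0661/2)(0.205) = +2.0522 V.
Then ΔG = −nFE = −2 × 96485 × +2.0522 J/mol = −396 kJ/mol.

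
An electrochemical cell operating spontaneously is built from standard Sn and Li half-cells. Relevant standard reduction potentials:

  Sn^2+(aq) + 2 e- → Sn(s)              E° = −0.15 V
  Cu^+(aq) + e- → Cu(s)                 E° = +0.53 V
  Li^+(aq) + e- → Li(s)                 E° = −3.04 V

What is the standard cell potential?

+2.89 V

Of the two couples in this cell, the one with the more positive reduction potential is reduced at the cathode: here that is Sn²⁺/Sn (−0.15 V); Li⁺/Li (−3.04 V) is the anode.
E°cell = E°(cathode) − E°(anode) = −0.15 − (−3.04) = +2.89 V.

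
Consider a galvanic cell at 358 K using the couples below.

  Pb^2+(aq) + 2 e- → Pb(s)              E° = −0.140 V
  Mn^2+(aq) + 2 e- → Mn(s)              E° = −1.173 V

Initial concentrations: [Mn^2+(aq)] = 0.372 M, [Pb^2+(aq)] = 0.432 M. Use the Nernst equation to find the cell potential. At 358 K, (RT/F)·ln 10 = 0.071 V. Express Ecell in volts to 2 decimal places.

+1.04 V

Pb²⁺/Pb is reduced (cathode, E° = −0.140 V) and Mn²⁺/Mn is oxidized (anode).
The standard potential is −0.140 − (−1.173) = +1.033 V and the balanced reaction transfers n = 2 electrons.
The balanced reaction is Pb^2+(aq) + Mn(s) → Pb(s) + Mn^2+(aq), so Q = [Mn^2+(aq)] / [Pb^2+(aq)] = 0.861 and log Q = −0.065.
E = E° − (0.071/n)·log Q = +1.033 − (0.071/2)(−0.065) = +1.04 V.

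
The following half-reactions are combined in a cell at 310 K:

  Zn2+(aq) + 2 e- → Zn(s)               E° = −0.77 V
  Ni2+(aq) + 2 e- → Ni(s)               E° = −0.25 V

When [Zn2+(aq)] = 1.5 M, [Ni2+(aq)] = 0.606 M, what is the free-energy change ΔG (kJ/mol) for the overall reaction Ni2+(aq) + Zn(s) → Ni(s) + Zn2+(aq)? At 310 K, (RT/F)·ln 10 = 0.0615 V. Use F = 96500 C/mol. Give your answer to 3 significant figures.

With Ni²⁺/Ni reduced at the cathode, E°cell = −0.25 − (−0.77) = +0.52 V and n = 2.
Q = [Zn2+(aq)] / [Ni2+(aq)] = 2.48, so log Q = 0.394 and E = +0.52 − (0.0615/2)(0.394) = +0.5079 V.
ΔG = −nFE = −(2)(96500)(+0.5079) J/mol = −98.0 kJ/mol.

−98.0 kJ/mol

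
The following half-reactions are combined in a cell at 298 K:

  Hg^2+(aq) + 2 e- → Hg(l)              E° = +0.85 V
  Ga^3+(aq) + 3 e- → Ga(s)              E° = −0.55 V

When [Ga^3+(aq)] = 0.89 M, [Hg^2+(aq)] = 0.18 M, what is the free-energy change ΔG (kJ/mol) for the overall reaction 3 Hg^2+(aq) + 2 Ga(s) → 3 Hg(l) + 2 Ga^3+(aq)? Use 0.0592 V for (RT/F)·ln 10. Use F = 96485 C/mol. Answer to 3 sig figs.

−798 kJ/mol

The standard cell potential is +0.85 − (−0.55) = +1.40 V, with n = 6 electrons in the balanced equation.
Here Q = [Ga^3+(aq)]^2 / [Hg^2+(aq)]^3 = 136 (log Q = 2.133), giving E = +1.40 − (0.0592/6)·(2.133) = +1.3790 V.
ΔG = −nFE = −(6)(96485)(+1.3790) J/mol = −798 kJ/mol.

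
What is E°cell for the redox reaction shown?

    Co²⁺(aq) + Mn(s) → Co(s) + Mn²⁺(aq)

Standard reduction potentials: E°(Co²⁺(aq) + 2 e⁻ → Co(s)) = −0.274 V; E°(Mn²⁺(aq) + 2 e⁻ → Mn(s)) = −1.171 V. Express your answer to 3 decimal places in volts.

+0.897 V

In the reaction as written, Co²⁺(aq) is reduced (cathode) and Mn²⁺(aq) is produced by oxidation at the anode.
E°cell = E°(cathode) − E°(anode) = −0.274 − (−1.171) = +0.897 V.
The positive value indicates the reaction is spontaneous as written.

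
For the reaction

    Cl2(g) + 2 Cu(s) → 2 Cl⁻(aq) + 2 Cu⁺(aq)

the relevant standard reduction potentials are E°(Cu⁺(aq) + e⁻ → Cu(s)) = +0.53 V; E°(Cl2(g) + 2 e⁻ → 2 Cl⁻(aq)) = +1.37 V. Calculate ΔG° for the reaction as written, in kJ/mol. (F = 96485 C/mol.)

In the reaction as written Cl2(g) is reduced, so the Cl₂/Cl⁻ couple is the cathode and Cu⁺/Cu is the anode.
E°cell = +1.37 − (+0.53) = +0.84 V; balancing electrons gives n = 2.
ΔG° = −nFE°cell = −(2)(96485)(+0.84) J/mol = −162 kJ/mol.

−162 kJ/mol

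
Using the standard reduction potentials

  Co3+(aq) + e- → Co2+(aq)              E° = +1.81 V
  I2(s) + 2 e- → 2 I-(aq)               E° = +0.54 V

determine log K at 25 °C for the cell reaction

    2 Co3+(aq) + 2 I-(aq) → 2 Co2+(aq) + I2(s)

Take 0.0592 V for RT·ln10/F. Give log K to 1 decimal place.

log K = 42.9

The Co³⁺/Co²⁺ couple is reduced (cathode); E°cell = +1.81 − (+0.54) = +1.27 V with n = 2.
At equilibrium E = 0, so log K = nE°cell / 0.0592 = (2)(+1.27) / 0.0592 = 42.9.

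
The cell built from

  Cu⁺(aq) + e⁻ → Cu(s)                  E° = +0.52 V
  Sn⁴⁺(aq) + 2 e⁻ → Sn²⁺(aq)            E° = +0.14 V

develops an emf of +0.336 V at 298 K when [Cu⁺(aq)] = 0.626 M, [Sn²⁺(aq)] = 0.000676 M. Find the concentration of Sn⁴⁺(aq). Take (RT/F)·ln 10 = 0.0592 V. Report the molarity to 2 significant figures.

0.0081 M

With Cu⁺/Cu at the cathode and Sn⁴⁺/Sn²⁺ at the anode, E°cell = +0.52 − (+0.14) = +0.38 V (n = 2).
Rearranging E = E° − (0.0592/n)·log Q gives log Q = 2(+0.38 − (+0.336))/0.0592 = 1.486.
The balanced reaction is 2 Cu⁺(aq) + Sn²⁺(aq) → 2 Cu(s) + Sn⁴⁺(aq), so Q = [Sn⁴⁺(aq)] / ([Cu⁺(aq)]^2·[Sn²⁺(aq)]).
Substituting the known concentrations and solving, log [Sn⁴⁺(aq)] = −2.091 and [Sn⁴⁺(aq)] = 0.0081 M.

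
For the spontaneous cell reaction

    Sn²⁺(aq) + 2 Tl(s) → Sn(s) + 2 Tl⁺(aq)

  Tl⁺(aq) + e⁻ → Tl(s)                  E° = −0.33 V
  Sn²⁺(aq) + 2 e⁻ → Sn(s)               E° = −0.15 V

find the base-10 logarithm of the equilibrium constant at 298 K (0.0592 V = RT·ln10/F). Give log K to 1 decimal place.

log K = 6.1

The Sn²⁺/Sn couple is reduced (cathode); E°cell = −0.15 − (−0.33) = +0.18 V with n = 2.
At equilibrium E = 0, so log K = nE°cell / 0.0592 = (2)(+0.18) / 0.0592 = 6.1.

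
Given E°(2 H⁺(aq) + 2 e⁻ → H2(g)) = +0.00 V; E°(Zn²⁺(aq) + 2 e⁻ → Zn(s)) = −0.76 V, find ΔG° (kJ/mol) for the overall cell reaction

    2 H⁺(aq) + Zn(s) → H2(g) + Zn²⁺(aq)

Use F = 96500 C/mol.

−147 kJ/mol

In the reaction as written H⁺(aq) is reduced, so the 2H⁺/H₂ couple is the cathode and Zn²⁺/Zn is the anode.
E°cell = +0.00 − (−0.76) = +0.76 V; balancing electrons gives n = 2.
ΔG° = −nFE°cell = −(2)(96500)(+0.76) J/mol = −147 kJ/mol.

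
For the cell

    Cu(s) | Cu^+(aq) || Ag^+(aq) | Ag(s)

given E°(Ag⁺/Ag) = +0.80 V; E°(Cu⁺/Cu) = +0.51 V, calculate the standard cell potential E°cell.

+0.29 V

By convention the left-hand electrode in cell notation is the anode (oxidation) and the right-hand electrode is the cathode (reduction).
E°cell = E°(right) − E°(left) = +0.80 − (+0.51) = +0.29 V.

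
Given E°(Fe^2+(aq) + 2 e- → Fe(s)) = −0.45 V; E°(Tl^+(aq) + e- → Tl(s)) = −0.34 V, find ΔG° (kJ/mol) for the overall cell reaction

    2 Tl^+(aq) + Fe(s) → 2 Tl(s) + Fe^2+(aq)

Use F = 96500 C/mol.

In the reaction as written Tl^+(aq) is reduced, so the Tl⁺/Tl couple is the cathode and Fe²⁺/Fe is the anode.
E°cell = −0.34 − (−0.45) = +0.11 V; balancing electrons gives n = 2.
ΔG° = −nFE°cell = −(2)(96500)(+0.11) J/mol = −21.2 kJ/mol.

−21.2 kJ/mol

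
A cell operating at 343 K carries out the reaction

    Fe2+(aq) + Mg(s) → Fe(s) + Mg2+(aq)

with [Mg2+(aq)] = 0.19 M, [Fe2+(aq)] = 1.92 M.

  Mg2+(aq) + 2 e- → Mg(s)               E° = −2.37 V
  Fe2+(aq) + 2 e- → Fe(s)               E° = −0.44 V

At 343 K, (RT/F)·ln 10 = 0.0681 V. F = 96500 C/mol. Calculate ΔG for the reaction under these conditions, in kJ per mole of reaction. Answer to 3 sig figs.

With Fe²⁺/Fe reduced at the cathode, E°cell = −0.44 − (−2.37) = +1.93 V and n = 2.
Here Q = [Mg2+(aq)] / [Fe2+(aq)] = 0.099 (log Q = −1.005), giving E = +1.93 − (0.0681/2)·(−1.005) = +1.9642 V.
Finally ΔG = −nFE = −(2)(96500 C/mol)(+1.9642 V) = −379 kJ/mol.

−379 kJ/mol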